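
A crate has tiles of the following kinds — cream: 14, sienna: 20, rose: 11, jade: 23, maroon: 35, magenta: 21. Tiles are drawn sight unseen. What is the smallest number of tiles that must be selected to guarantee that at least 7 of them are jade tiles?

108

In the worst case for collecting jade tiles, every non-jade tile comes out first.
There are 14 + 20 + 11 + 35 + 21 = 101 non-jade tiles altogether.
After those, each further tile must be jade, so 101 + 7 = 108 draws guarantee 7 jade tiles.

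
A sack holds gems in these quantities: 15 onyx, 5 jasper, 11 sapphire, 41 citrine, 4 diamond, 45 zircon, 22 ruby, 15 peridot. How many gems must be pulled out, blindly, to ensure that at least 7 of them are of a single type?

46

Put each drawn gem into a box by type. The largest draw with every box below 7 takes min(count, 6) from each type; types with fewer than 6 contribute all they have.
Σ min(cᵢ, 6) = 6 + 5 + 6 + 6 + 4 + 6 + 6 + 6 = 45.
Draw number 45 + 1 = 46 must push one box to 7.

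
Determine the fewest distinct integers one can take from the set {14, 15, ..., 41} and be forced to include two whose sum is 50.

18

Two chosen integers sum to 50 exactly when both halves of some pair {x, 50−x} with 14 ≤ x ≤ 50−x ≤ 36 are chosen — 11 such pairs.
The remaining 6 elements (those with no distinct partner in range) can never complete a 50-sum, so the worst case takes all of them and one from each pair: 6 + 11 = 17.
Pigeonhole: the 18th integer has to be the second member of some pair, so 17 + 1 = 18.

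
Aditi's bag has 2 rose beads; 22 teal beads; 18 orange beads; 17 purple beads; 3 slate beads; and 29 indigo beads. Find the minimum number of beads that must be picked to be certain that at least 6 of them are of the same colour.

26

An adversary could hand out at most 5 beads per colour (rose, slate run out sooner): 2 + 5 + 5 + 5 + 3 + 5 = 25 beads and still no colour has 6.
By pigeonhole, one more bead lands in a colour already at 5, so 26 draws are enough and 25 are not.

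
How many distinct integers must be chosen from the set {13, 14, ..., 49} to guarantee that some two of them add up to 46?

Two chosen integers sum to 46 exactly when both halves of some pair {x, 46−x} with 13 ≤ x ≤ 46−x ≤ 33 are chosen — 10 such pairs.
The remaining 17 elements (those with no distinct partner in range) can never complete a 46-sum, so the worst case takes all of them and one from each pair: 17 + 10 = 27.
The 28th integer has to be the second member of some pair, so 27 + 1 = 28.

28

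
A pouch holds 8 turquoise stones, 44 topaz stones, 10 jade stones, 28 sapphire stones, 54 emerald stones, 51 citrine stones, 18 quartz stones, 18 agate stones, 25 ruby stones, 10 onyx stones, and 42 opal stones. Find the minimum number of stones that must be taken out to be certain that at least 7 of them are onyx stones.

In the worst case for collecting onyx stones, every non-onyx stone comes out first.
There are 8 + 44 + 10 + 28 + 54 + 51 + 18 + 18 + 25 + 42 = 298 non-onyx stones altogether.
After those, each further stone must be onyx, so 298 + 7 = 305 draws guarantee 7 onyx stones.

305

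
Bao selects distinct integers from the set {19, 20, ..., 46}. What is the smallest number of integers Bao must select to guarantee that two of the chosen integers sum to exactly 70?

Two chosen integers sum to 70 exactly when both halves of some pair {x, 70−x} with 24 ≤ x ≤ 70−x ≤ 46 are chosen — 11 such pairs.
The remaining 6 elements (those with no distinct partner in range) can never complete a 70-sum, so the worst case takes all of them and one from each pair: 6 + 11 = 17.
The 18th integer has to be the second member of some pair, so 17 + 1 = 18.

18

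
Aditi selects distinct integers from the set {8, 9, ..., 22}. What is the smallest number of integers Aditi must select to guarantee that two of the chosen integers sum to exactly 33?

Group the elements by complementary pair {x, 33−x}: {11,22}, {12,21}, {13,20}, …, giving 6 two-element pairs and 3 integers whose partner 33−x falls outside [8,22].
By pigeonhole, treating each of those 9 groups as a pigeonhole, one can pick one integer per group — 9 integers — with no two summing to 33.
The 10th integer lands in an occupied pair, forcing a sum of 33.

10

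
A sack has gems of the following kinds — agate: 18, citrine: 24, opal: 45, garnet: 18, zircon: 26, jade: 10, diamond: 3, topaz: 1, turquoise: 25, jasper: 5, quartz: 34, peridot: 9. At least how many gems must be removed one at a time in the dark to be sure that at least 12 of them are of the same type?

106

Pigeonhole: put each drawn gem into a box by type. The largest draw with every box below 12 takes min(count, 11) from each type; types with fewer than 11 contribute all they have.
Σ min(cᵢ, 11) = 11 + 11 + 11 + 11 + 11 + 10 + 3 + 1 + 11 + 5 + 11 + 9 = 105.
Draw number 105 + 1 = 106 must push one box to 12.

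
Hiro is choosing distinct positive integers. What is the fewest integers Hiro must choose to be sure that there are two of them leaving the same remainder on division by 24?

25

The 24 residue classes mod 24 are the pigeonholes.
With 24 integers one could put 1 in each residue class and have no class reach 2.
The 25th integer pushes some class to 2, so 24·1 + 1 = 25.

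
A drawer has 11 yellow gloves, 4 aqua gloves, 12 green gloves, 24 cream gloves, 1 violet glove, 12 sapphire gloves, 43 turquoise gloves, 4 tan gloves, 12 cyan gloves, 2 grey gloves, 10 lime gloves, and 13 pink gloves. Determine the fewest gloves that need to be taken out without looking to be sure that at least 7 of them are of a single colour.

By the pigeonhole principle, put each drawn glove into a box by colour. The largest draw with every box below 7 takes min(count, 6) from each colour; colours with fewer than 6 contribute all they have.
Σ min(cᵢ, 6) = 6 + 4 + 6 + 6 + 1 + 6 + 6 + 4 + 6 + 2 + 6 + 6 = 59.
Draw number 59 + 1 = 60 must push one box to 7.

60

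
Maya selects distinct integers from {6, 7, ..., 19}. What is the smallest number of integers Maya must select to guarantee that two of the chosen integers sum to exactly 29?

10

Group the elements by complementary pair {x, 29−x}: {10,19}, {11,18}, {12,17}, …, giving 5 two-element pairs and 4 integers whose partner 29−x falls outside [6,19].
By the pigeonhole principle, treating each of those 9 groups as a pigeonhole, one can pick one integer per group — 9 integers — with no two summing to 29.
The 10th integer lands in an occupied pair, forcing a sum of 29.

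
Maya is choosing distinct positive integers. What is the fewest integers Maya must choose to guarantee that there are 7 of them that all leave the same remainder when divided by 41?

247

Pigeonhole: the 41 residue classes mod 41 are the pigeonholes.
With 246 integers one could put 6 in each residue class and have no class reach 7.
The 247th integer pushes some class to 7, so 41·6 + 1 = 247.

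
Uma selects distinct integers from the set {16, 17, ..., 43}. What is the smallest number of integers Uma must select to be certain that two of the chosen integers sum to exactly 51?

19

A set avoiding the sum 51 can contain at most one of each pair {x, 51−x}, plus the 8 elements whose complement lies outside the range.
The integers 26, …, 43 (18 of them) are such a set: any two sum to at least 26+27 = 53 > 51.
Any 19th integer completes one of the 10 pairs, so 19 choices force a sum of 51.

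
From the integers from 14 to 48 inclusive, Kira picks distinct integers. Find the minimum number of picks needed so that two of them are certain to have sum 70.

23

A set avoiding the sum 70 can contain at most one of each pair {x, 70−x}, plus the 9 elements whose complement lies outside the range or equal to its own complement.
The integers 14, …, 35 (22 of them) are such a set: any two sum to at least 14+15 = 29 and at most 34+35 = 69 < 70.
Any 23rd integer completes one of the 13 pairs, so 23 choices force a sum of 70.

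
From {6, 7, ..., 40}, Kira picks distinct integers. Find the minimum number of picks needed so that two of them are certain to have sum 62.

A set avoiding the sum 62 can contain at most one of each pair {x, 62−x}, plus the 17 elements whose complement lies outside the range or equal to its own complement.
The integers 6, …, 31 (26 of them) are such a set: any two sum to at least 6+7 = 13 and at most 30+31 = 61 < 62.
Any 27th integer completes one of the 9 pairs, so 27 choices force a sum of 62.

27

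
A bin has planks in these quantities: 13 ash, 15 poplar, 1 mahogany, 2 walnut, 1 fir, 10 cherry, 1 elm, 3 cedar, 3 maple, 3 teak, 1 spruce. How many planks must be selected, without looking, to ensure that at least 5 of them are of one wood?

28

An adversary could hand out at most 4 planks per wood (8 woods run out sooner): 4 + 4 + 1 + 2 + 1 + 4 + 1 + 3 + 3 + 3 + 1 = 27 planks and still no wood has 5.
By the pigeonhole principle, one more plank lands in a wood already at 4, so 28 draws are enough and 27 are not.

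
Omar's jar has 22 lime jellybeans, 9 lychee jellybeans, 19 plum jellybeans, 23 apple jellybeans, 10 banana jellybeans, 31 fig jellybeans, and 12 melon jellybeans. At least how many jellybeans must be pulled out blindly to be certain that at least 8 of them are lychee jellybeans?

125

In the worst case for collecting lychee jellybeans, every non-lychee jellybean comes out first.
There are 22 + 19 + 23 + 10 + 31 + 12 = 117 non-lychee jellybeans altogether.
After those, each further jellybean must be lychee, so 117 + 8 = 125 draws guarantee 8 lychee jellybeans.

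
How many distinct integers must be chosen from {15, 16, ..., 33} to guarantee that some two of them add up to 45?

12

Two chosen integers sum to 45 exactly when both halves of some pair {x, 45−x} with 15 ≤ x ≤ 45−x ≤ 30 are chosen — 8 such pairs.
The remaining 3 elements (those with no distinct partner in range) can never complete a 45-sum, so the worst case takes all of them and one from each pair: 3 + 8 = 11.
The 12th integer has to be the second member of some pair, so 11 + 1 = 12.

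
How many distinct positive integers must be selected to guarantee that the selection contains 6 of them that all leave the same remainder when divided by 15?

The 15 residue classes mod 15 are the pigeonholes.
With 75 integers one could put 5 in each residue class and have no class reach 6.
The 76th integer pushes some class to 6, so 15·5 + 1 = 76.

76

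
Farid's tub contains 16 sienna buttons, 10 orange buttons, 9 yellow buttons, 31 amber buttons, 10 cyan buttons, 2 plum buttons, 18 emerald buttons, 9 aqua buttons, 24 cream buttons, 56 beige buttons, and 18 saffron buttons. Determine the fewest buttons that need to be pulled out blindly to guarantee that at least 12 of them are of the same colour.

The 11 colours are the holes; the buttons drawn are the pigeons.
To avoid 12 of any one colour, the worst case takes at most 11 of each colour, or every button of a colour that has fewer than 11.
That gives 11 + 10 + 9 + 11 + 10 + 2 + 11 + 9 + 11 + 11 + 11 = 106 buttons with no colour reaching 12.
The next button forces some colour to 12, so 106 + 1 = 107.

107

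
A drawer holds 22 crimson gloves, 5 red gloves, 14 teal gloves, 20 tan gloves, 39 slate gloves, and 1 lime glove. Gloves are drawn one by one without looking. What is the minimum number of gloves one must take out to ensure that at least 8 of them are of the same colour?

35

Pigeonhole: put each drawn glove into a box by colour. The largest draw with every box below 8 takes min(count, 7) from each colour; colours with fewer than 7 contribute all they have.
Σ min(cᵢ, 7) = 7 + 5 + 7 + 7 + 7 + 1 = 34.
Draw number 34 + 1 = 35 must push one box to 8.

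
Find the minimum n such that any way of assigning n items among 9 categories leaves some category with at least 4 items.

28

With 27 items one could put exactly 3 in each of the 9 categories, and no category would reach 4.
One more item must land in a category that already has 3, giving it 4.
So 9 × 3 + 1 = 28 items are required.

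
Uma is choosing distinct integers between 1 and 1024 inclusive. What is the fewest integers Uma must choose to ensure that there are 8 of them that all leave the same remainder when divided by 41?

288

By pigeonhole, the 41 residue classes mod 41 are the pigeonholes.
With 287 integers one could put 7 in each residue class and have no class reach 8.
The 288th integer pushes some class to 8, so 41·7 + 1 = 288.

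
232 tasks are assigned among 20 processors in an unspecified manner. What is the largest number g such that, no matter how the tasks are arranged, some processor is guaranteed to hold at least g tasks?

By pigeonhole, the 20 processors are the holes and the 232 tasks are the pigeons.
If every processor held at most 11 tasks, the total would be at most 20 × 11 = 220, which is less than 232.
So some processor holds at least ⌈232/20⌉ = 12 tasks.

12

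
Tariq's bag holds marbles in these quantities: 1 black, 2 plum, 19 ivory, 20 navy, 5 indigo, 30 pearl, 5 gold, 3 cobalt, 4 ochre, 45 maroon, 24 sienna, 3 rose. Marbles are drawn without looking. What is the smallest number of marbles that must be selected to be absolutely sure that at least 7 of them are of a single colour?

Put each drawn marble into a box by colour. The largest draw with every box below 7 takes min(count, 6) from each colour; colours with fewer than 6 contribute all they have.
Σ min(cᵢ, 6) = 1 + 2 + 6 + 6 + 5 + 6 + 5 + 3 + 4 + 6 + 6 + 3 = 53.
Draw number 53 + 1 = 54 must push one box to 7.

54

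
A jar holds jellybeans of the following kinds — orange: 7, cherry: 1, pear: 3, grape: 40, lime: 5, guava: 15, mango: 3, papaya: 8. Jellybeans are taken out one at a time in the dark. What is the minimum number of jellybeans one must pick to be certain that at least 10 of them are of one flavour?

Put each drawn jellybean into a box by flavour. The largest draw with every box below 10 takes min(count, 9) from each flavour; flavours with fewer than 9 contribute all they have.
Σ min(cᵢ, 9) = 7 + 1 + 3 + 9 + 5 + 9 + 3 + 8 = 45.
Draw number 45 + 1 = 46 must push one box to 10.

46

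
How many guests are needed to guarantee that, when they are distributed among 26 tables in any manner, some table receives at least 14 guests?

339

With 338 guests one could put exactly 13 in each of the 26 tables, and no table would reach 14.
By the pigeonhole principle, one more guest must land in a table that already has 13, giving it 14.
So 26 × 13 + 1 = 339 guests are required.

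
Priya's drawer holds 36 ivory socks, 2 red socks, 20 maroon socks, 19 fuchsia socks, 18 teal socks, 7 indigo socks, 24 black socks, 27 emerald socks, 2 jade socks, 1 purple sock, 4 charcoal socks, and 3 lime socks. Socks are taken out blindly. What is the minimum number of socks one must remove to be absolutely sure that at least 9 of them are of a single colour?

68

Put each drawn sock into a box by colour. The largest draw with every box below 9 takes min(count, 8) from each colour; colours with fewer than 8 contribute all they have.
Σ min(cᵢ, 8) = 8 + 2 + 8 + 8 + 8 + 7 + 8 + 8 + 2 + 1 + 4 + 3 = 67.
Draw number 67 + 1 = 68 must push one box to 9.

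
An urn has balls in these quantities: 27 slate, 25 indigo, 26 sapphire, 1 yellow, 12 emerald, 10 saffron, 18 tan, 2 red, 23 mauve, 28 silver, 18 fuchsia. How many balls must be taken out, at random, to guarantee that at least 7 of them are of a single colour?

An adversary could hand out at most 6 balls per colour (yellow, red run out sooner): 6 + 6 + 6 + 1 + 6 + 6 + 6 + 2 + 6 + 6 + 6 = 57 balls and still no colour has 7.
By pigeonhole, one more ball lands in a colour already at 6, so 58 draws are enough and 57 are not.

58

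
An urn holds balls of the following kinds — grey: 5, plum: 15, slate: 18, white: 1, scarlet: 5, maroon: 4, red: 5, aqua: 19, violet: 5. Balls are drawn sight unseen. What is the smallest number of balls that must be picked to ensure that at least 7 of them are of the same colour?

44

An adversary could hand out at most 6 balls per colour (6 colours run out sooner): 5 + 6 + 6 + 1 + 5 + 4 + 5 + 6 + 5 = 43 balls and still no colour has 7.
By pigeonhole, one more ball lands in a colour already at 6, so 44 draws are enough and 43 are not.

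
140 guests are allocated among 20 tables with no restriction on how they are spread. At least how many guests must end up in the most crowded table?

7

By pigeonhole, the 20 tables are the holes and the 140 guests are the pigeons.
If every table held at most 6 guests, the total would be at most 20 × 6 = 120, which is less than 140.
So some table holds at least ⌈140/20⌉ = 7 guests.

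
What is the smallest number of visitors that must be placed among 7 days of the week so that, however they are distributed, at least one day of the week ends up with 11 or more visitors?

71

With 70 visitors one could put exactly 10 in each of the 7 days of the week, and no day of the week would reach 11.
One more visitor must land in a day of the week that already has 10, giving it 11.
So 7 × 10 + 1 = 71 visitors are required.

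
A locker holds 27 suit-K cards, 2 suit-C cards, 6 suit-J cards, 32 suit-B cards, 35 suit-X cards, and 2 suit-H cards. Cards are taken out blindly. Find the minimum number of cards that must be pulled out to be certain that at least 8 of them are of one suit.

32

An adversary could hand out at most 7 cards per suit (suit-C, suit-J, suit-H run out sooner): 7 + 2 + 6 + 7 + 7 + 2 = 31 cards and still no suit has 8.
By the pigeonhole principle, one more card lands in a suit already at 7, so 32 draws are enough and 31 are not.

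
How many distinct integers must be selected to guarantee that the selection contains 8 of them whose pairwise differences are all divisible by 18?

Integers whose pairwise differences are multiples of 18 are exactly those sharing a remainder mod 18. The 18 residue classes mod 18 are the pigeonholes.
With 126 integers one could put 7 in each residue class and have no class reach 8.
The 127th integer pushes some class to 8, so 18·7 + 1 = 127.

127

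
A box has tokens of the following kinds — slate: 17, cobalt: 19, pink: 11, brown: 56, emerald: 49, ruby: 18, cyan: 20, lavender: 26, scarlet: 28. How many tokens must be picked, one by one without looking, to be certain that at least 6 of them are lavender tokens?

224

In the worst case for collecting lavender tokens, every non-lavender token comes out first.
There are 17 + 19 + 11 + 56 + 49 + 18 + 20 + 28 = 218 non-lavender tokens altogether.
After those, each further token must be lavender, so 218 + 6 = 224 draws guarantee 6 lavender tokens.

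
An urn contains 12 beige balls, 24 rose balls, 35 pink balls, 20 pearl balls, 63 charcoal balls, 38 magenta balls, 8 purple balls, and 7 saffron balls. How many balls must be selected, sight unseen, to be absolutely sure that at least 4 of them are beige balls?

199

In the worst case for collecting beige balls, every non-beige ball comes out first.
There are 24 + 35 + 20 + 63 + 38 + 8 + 7 = 195 non-beige balls altogether.
After those, each further ball must be beige, so 195 + 4 = 199 draws guarantee 4 beige balls.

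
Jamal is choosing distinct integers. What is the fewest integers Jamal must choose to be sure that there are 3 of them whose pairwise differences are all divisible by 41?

Integers whose pairwise differences are multiples of 41 are exactly those sharing a remainder mod 41. By pigeonhole, the 41 residue classes mod 41 are the pigeonholes.
With 82 integers one could put 2 in each residue class and have no class reach 3.
The 83rd integer pushes some class to 3, so 41·2 + 1 = 83.

83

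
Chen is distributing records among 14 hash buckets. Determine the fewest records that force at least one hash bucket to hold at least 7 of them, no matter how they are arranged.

With 84 records one could put exactly 6 in each of the 14 hash buckets, and no hash bucket would reach 7.
One more record must land in a hash bucket that already has 6, giving it 7.
So 14 × 6 + 1 = 85 records are required.

85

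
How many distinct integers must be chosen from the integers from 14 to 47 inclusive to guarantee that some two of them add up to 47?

A set avoiding the sum 47 can contain at most one of each pair {x, 47−x}, plus the 14 elements whose complement lies outside the range.
The integers 24, …, 47 (24 of them) are such a set: any two sum to at least 24+25 = 49 > 47.
Pigeonhole: any 25th integer completes one of the 10 pairs, so 25 choices force a sum of 47.

25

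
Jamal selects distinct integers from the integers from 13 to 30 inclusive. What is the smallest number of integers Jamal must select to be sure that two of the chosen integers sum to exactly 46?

12

Group the elements by complementary pair {x, 46−x}: {16,30}, {17,29}, {18,28}, …, giving 7 two-element pairs, the single value 23 (it cannot pair with itself since the integers are distinct), and 3 integers whose partner 46−x falls outside [13,30].
Treating each of those 11 groups as a pigeonhole, one can pick one integer per group — 11 integers — with no two summing to 46.
The 12th integer lands in an occupied pair, forcing a sum of 46.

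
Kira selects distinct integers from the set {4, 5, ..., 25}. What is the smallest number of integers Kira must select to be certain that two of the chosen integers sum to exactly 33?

A set avoiding the sum 33 can contain at most one of each pair {x, 33−x}, plus the 4 elements whose complement lies outside the range.
The integers 4, …, 16 (13 of them) are such a set: any two sum to at least 4+5 = 9 and at most 15+16 = 31 < 33.
By pigeonhole, any 14th integer completes one of the 9 pairs, so 14 choices force a sum of 33.

14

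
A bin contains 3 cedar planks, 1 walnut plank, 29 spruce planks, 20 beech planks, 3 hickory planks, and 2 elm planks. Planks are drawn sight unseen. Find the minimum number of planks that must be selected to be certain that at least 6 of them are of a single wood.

By pigeonhole, put each drawn plank into a box by wood. The largest draw with every box below 6 takes min(count, 5) from each wood; woods with fewer than 5 contribute all they have.
Σ min(cᵢ, 5) = 3 + 1 + 5 + 5 + 3 + 2 = 19.
Draw number 19 + 1 = 20 must push one box to 6.

20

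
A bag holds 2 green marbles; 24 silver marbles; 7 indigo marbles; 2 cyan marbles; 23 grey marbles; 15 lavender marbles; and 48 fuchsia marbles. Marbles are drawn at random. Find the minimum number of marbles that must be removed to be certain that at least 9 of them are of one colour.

Put each drawn marble into a box by colour. The largest draw with every box below 9 takes min(count, 8) from each colour; colours with fewer than 8 contribute all they have.
Σ min(cᵢ, 8) = 2 + 8 + 7 + 2 + 8 + 8 + 8 = 43.
Draw number 43 + 1 = 44 must push one box to 9.

44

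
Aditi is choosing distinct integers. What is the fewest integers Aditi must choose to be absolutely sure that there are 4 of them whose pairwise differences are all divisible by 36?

Integers whose pairwise differences are multiples of 36 are exactly those sharing a remainder mod 36. The 36 residue classes mod 36 are the pigeonholes.
With 108 integers one could put 3 in each residue class and have no class reach 4.
The 109th integer pushes some class to 4, so 36·3 + 1 = 109.

109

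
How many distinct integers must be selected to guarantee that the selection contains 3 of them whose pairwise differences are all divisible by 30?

61

Integers whose pairwise differences are multiples of 30 are exactly those sharing a remainder mod 30. By the pigeonhole principle, the 30 residue classes mod 30 are the pigeonholes.
With 60 integers one could put 2 in each residue class and have no class reach 3.
The 61st integer pushes some class to 3, so 30·2 + 1 = 61.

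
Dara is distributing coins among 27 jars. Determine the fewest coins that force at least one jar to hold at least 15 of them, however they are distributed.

With 378 coins one could put exactly 14 in each of the 27 jars, and no jar would reach 15.
By the pigeonhole principle, one more coin must land in a jar that already has 14, giving it 15.
So 27 × 14 + 1 = 379 coins are required.

379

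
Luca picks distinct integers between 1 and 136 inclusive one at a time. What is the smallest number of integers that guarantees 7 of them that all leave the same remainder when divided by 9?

55

Pigeonhole: the 9 residue classes mod 9 are the pigeonholes.
With 54 integers one could put 6 in each residue class and have no class reach 7.
The 55th integer pushes some class to 7, so 9·6 + 1 = 55.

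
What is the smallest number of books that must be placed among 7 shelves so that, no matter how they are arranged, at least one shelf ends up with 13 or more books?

With 84 books one could put exactly 12 in each of the 7 shelves, and no shelf would reach 13.
By the pigeonhole principle, one more book must land in a shelf that already has 12, giving it 13.
So 7 × 12 + 1 = 85 books are required.

85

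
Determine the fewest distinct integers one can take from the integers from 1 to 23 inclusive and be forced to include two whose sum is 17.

Two chosen integers sum to 17 exactly when both halves of some pair {x, 17−x} with 1 ≤ x ≤ 17−x ≤ 16 are chosen — 8 such pairs.
The remaining 7 elements (those with no distinct partner in range) can never complete a 17-sum, so the worst case takes all of them and one from each pair: 7 + 8 = 15.
By the pigeonhole principle, the 16th integer has to be the second member of some pair, so 15 + 1 = 16.

16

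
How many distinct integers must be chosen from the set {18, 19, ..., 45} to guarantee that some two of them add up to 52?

21

Group the elements by complementary pair {x, 52−x}: {18,34}, {19,33}, {20,32}, …, giving 8 two-element pairs, the single value 26 (it cannot pair with itself since the integers are distinct), and 11 integers whose partner 52−x falls outside [18,45].
Treating each of those 20 groups as a pigeonhole, one can pick one integer per group — 20 integers — with no two summing to 52.
The 21st integer lands in an occupied pair, forcing a sum of 52.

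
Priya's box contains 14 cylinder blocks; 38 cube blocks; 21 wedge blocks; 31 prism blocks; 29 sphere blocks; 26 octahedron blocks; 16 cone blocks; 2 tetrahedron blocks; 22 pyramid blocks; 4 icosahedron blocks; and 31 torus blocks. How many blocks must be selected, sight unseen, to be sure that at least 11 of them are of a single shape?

The 11 shapes are the holes; the blocks drawn are the pigeons.
To avoid 11 of any one shape, the worst case takes at most 10 of each shape, or every block of a shape that has fewer than 10.
That gives 10 + 10 + 10 + 10 + 10 + 10 + 10 + 2 + 10 + 4 + 10 = 96 blocks with no shape reaching 11.
The next block forces some shape to 11, so 96 + 1 = 97.

97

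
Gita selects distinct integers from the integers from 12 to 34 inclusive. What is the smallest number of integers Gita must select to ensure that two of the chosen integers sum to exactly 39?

16

A set avoiding the sum 39 can contain at most one of each pair {x, 39−x}, plus the 7 elements whose complement lies outside the range.
The integers 20, …, 34 (15 of them) are such a set: any two sum to at least 20+21 = 41 > 39.
Pigeonhole: any 16th integer completes one of the 8 pairs, so 16 choices force a sum of 39.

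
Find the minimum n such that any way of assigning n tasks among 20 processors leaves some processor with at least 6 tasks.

With 100 tasks one could put exactly 5 in each of the 20 processors, and no processor would reach 6.
By pigeonhole, one more task must land in a processor that already has 5, giving it 6.
So 20 × 5 + 1 = 101 tasks are required.

101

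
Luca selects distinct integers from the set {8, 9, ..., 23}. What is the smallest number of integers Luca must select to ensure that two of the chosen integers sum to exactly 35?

11

Group the elements by complementary pair {x, 35−x}: {12,23}, {13,22}, {14,21}, …, giving 6 two-element pairs and 4 integers whose partner 35−x falls outside [8,23].
By pigeonhole, treating each of those 10 groups as a pigeonhole, one can pick one integer per group — 10 integers — with no two summing to 35.
The 11th integer lands in an occupied pair, forcing a sum of 35.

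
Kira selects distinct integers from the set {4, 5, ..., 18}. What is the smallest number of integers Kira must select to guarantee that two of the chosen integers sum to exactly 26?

11

A set avoiding the sum 26 can contain at most one of each pair {x, 26−x}, plus the 5 elements whose complement lies outside the range or equal to its own complement.
The integers 4, …, 13 (10 of them) are such a set: any two sum to at least 4+5 = 9 and at most 12+13 = 25 < 26.
Any 11th integer completes one of the 5 pairs, so 11 choices force a sum of 26.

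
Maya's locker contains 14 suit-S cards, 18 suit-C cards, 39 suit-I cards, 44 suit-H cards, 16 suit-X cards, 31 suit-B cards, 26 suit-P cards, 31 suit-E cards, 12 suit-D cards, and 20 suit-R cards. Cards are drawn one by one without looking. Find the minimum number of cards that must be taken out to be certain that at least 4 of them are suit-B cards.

224

In the worst case for collecting suit-B cards, every non-suit-B card comes out first.
There are 14 + 18 + 39 + 44 + 16 + 26 + 31 + 12 + 20 = 220 non-suit-B cards altogether.
After those, each further card must be suit-B, so 220 + 4 = 224 draws guarantee 4 suit-B cards.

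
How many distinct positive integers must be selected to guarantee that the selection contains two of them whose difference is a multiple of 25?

26

Integers whose pairwise differences are multiples of 25 are exactly those sharing a remainder mod 25. Pigeonhole: the 25 residue classes mod 25 are the pigeonholes.
With 25 integers one could put 1 in each residue class and have no class reach 2.
The 26th integer pushes some class to 2, so 25·1 + 1 = 26.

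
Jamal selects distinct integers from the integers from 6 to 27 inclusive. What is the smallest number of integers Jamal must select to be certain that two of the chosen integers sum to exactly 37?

Group the elements by complementary pair {x, 37−x}: {10,27}, {11,26}, {12,25}, …, giving 9 two-element pairs and 4 integers whose partner 37−x falls outside [6,27].
By pigeonhole, treating each of those 13 groups as a pigeonhole, one can pick one integer per group — 13 integers — with no two summing to 37.
The 14th integer lands in an occupied pair, forcing a sum of 37.

14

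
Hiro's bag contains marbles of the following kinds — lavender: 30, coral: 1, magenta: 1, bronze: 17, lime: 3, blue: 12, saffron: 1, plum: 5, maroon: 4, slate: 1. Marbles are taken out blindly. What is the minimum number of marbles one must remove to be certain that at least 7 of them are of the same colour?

Pigeonhole: put each drawn marble into a box by colour. The largest draw with every box below 7 takes min(count, 6) from each colour; colours with fewer than 6 contribute all they have.
Σ min(cᵢ, 6) = 6 + 1 + 1 + 6 + 3 + 6 + 1 + 5 + 4 + 1 = 34.
Draw number 34 + 1 = 35 must push one box to 7.

35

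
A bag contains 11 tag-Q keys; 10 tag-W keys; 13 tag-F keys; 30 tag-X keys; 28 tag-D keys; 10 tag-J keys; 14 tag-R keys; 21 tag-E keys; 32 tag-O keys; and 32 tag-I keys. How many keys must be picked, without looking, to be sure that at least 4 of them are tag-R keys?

191

In the worst case for collecting tag-R keys, every non-tag-R key comes out first.
There are 11 + 10 + 13 + 30 + 28 + 10 + 21 + 32 + 32 = 187 non-tag-R keys altogether.
After those, each further key must be tag-R, so 187 + 4 = 191 draws guarantee 4 tag-R keys.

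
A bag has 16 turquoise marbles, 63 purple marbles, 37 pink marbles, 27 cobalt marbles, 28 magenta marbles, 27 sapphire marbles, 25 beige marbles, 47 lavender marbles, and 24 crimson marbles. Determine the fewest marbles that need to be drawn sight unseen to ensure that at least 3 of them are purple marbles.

In the worst case for collecting purple marbles, every non-purple marble comes out first.
There are 16 + 37 + 27 + 28 + 27 + 25 + 47 + 24 = 231 non-purple marbles altogether.
After those, each further marble must be purple, so 231 + 3 = 234 draws guarantee 3 purple marbles.

234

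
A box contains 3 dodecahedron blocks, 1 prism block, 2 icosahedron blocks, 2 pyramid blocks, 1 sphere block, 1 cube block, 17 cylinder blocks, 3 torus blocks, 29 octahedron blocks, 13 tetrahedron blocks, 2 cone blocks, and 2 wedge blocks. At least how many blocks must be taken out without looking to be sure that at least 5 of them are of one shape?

30

Put each drawn block into a box by shape. The largest draw with every box below 5 takes min(count, 4) from each shape; shapes with fewer than 4 contribute all they have.
Σ min(cᵢ, 4) = 3 + 1 + 2 + 2 + 1 + 1 + 4 + 3 + 4 + 4 + 2 + 2 = 29.
Draw number 29 + 1 = 30 must push one box to 5.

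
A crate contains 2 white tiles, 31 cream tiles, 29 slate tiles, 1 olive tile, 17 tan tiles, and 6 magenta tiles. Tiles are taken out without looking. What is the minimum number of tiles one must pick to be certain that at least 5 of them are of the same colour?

20

Pigeonhole: put each drawn tile into a box by colour. The largest draw with every box below 5 takes min(count, 4) from each colour; colours with fewer than 4 contribute all they have.
Σ min(cᵢ, 4) = 2 + 4 + 4 + 1 + 4 + 4 = 19.
Draw number 19 + 1 = 20 must push one box to 5.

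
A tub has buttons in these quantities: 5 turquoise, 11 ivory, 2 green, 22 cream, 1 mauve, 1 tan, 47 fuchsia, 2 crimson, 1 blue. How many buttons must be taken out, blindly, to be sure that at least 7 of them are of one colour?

31

The 9 colours are the holes; the buttons drawn are the pigeons.
To avoid 7 of any one colour, the worst case takes at most 6 of each colour, or every button of a colour that has fewer than 6.
That gives 5 + 6 + 2 + 6 + 1 + 1 + 6 + 2 + 1 = 30 buttons with no colour reaching 7.
The next button forces some colour to 7, so 30 + 1 = 31.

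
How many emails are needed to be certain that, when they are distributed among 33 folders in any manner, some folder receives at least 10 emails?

298

With 297 emails one could put exactly 9 in each of the 33 folders, and no folder would reach 10.
One more email must land in a folder that already has 9, giving it 10.
So 33 × 9 + 1 = 298 emails are required.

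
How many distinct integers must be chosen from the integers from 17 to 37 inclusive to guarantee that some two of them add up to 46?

16

Two chosen integers sum to 46 exactly when both halves of some pair {x, 46−x} with 17 ≤ x ≤ 46−x ≤ 29 are chosen — 6 such pairs.
The remaining 9 elements (those with no distinct partner in range) can never complete a 46-sum, so the worst case takes all of them and one from each pair: 9 + 6 = 15.
By pigeonhole, the 16th integer has to be the second member of some pair, so 15 + 1 = 16.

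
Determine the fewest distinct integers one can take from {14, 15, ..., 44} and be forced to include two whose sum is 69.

22

A set avoiding the sum 69 can contain at most one of each pair {x, 69−x}, plus the 11 elements whose complement lies outside the range.
The integers 14, …, 34 (21 of them) are such a set: any two sum to at least 14+15 = 29 and at most 33+34 = 67 < 69.
Any 22nd integer completes one of the 10 pairs, so 22 choices force a sum of 69.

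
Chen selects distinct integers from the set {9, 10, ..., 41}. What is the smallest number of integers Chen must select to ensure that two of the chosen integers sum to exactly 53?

19

Two chosen integers sum to 53 exactly when both halves of some pair {x, 53−x} with 12 ≤ x ≤ 53−x ≤ 41 are chosen — 15 such pairs.
The remaining 3 elements (those with no distinct partner in range) can never complete a 53-sum, so the worst case takes all of them and one from each pair: 3 + 15 = 18.
By the pigeonhole principle, the 19th integer has to be the second member of some pair, so 18 + 1 = 19.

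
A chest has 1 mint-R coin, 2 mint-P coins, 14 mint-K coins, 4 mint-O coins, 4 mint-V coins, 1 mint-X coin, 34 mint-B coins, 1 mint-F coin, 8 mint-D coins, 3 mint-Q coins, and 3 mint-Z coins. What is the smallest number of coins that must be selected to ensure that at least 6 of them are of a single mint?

By pigeonhole, the 11 mints are the holes; the coins drawn are the pigeons.
To avoid 6 of any one mint, the worst case takes at most 5 of each mint, or every coin of a mint that has fewer than 5.
That gives 1 + 2 + 5 + 4 + 4 + 1 + 5 + 1 + 5 + 3 + 3 = 34 coins with no mint reaching 6.
The next coin forces some mint to 6, so 34 + 1 = 35.

35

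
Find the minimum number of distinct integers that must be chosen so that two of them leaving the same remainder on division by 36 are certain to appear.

37

By pigeonhole, the 36 residue classes mod 36 are the pigeonholes.
With 36 integers one could put 1 in each residue class and have no class reach 2.
The 37th integer pushes some class to 2, so 36·1 + 1 = 37.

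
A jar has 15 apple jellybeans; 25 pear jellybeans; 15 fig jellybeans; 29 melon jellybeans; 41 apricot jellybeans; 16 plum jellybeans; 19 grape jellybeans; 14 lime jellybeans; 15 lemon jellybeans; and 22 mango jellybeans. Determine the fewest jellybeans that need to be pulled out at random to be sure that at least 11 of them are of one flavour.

An adversary could hand out at most 10 jellybeans per flavour: 10 + 10 + 10 + 10 + 10 + 10 + 10 + 10 + 10 + 10 = 100 jellybeans and still no flavour has 11.
Pigeonhole: one more jellybean lands in a flavour already at 10, so 101 draws are enough and 100 are not.

101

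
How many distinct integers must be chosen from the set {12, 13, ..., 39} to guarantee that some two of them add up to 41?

20

Two chosen integers sum to 41 exactly when both halves of some pair {x, 41−x} with 12 ≤ x ≤ 41−x ≤ 29 are chosen — 9 such pairs.
The remaining 10 elements (those with no distinct partner in range) can never complete a 41-sum, so the worst case takes all of them and one from each pair: 10 + 9 = 19.
The 20th integer has to be the second member of some pair, so 19 + 1 = 20.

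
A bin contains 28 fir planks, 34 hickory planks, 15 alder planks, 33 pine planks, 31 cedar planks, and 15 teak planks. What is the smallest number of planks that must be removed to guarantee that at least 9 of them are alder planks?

In the worst case for collecting alder planks, every non-alder plank comes out first.
There are 28 + 34 + 33 + 31 + 15 = 141 non-alder planks altogether.
After those, each further plank must be alder, so 141 + 9 = 150 draws guarantee 9 alder planks.

150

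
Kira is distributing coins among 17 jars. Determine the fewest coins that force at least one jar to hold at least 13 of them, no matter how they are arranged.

205

With 204 coins one could put exactly 12 in each of the 17 jars, and no jar would reach 13.
By pigeonhole, one more coin must land in a jar that already has 12, giving it 13.
So 17 × 12 + 1 = 205 coins are required.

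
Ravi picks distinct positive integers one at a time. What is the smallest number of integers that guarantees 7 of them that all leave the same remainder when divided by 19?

The 19 residue classes mod 19 are the pigeonholes.
With 114 integers one could put 6 in each residue class and have no class reach 7.
The 115th integer pushes some class to 7, so 19·6 + 1 = 115.

115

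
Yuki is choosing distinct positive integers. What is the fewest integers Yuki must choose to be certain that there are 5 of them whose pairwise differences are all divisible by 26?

105

Integers whose pairwise differences are multiples of 26 are exactly those sharing a remainder mod 26. By the pigeonhole principle, the 26 residue classes mod 26 are the pigeonholes.
With 104 integers one could put 4 in each residue class and have no class reach 5.
The 105th integer pushes some class to 5, so 26·4 + 1 = 105.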